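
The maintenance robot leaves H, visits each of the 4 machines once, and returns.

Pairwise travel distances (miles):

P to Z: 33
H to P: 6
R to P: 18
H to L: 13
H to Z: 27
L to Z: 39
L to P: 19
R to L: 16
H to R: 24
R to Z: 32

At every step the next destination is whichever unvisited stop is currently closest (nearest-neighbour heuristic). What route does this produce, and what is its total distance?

Total distance 106 miles via the nearest-neighbour route H → P → R → L → Z → H.

At H the remaining stops are P 6, L 13, R 24, Z 27; go to P.
At P the remaining stops are R 18, L 19, Z 33; go to R.
At R the remaining stops are L 16, Z 32; go to L.
At L the remaining stops are Z 39; go to Z.
Return Z→H: 27.
Total = 6 + 18 + 16 + 39 + 27 = 106.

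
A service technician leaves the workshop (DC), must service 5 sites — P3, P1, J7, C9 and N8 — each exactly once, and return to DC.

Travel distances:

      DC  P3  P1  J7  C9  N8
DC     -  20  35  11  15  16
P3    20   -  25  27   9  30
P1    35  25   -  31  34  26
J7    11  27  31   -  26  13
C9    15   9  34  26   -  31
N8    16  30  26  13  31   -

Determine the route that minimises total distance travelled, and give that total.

99 — the shortest possible round trip.

DC - P3 - P1 - J7 - C9 - N8 - DC: 20+25+31+26+31+16 = 149
DC - P3 - P1 - J7 - N8 - C9 - DC: 20+25+31+13+31+15 = 135
DC - P3 - P1 - C9 - J7 - N8 - DC: 20+25+34+26+13+16 = 134
DC - P3 - P1 - C9 - N8 - J7 - DC: 20+25+34+31+13+11 = 134
DC - P3 - P1 - N8 - J7 - C9 - DC: 20+25+26+13+26+15 = 125
DC - P3 - P1 - N8 - C9 - J7 - DC: 20+25+26+31+26+11 = 139
DC - P3 - J7 - P1 - C9 - N8 - DC: 20+27+31+34+31+16 = 159
DC - P3 - J7 - P1 - N8 - C9 - DC: 20+27+31+26+31+15 = 150
DC - P3 - J7 - C9 - P1 - N8 - DC: 20+27+26+34+26+16 = 149
DC - P3 - J7 - C9 - N8 - P1 - DC: 20+27+26+31+26+35 = 165
DC - P3 - J7 - N8 - P1 - C9 - DC: 20+27+13+26+34+15 = 135
DC - P3 - J7 - N8 - C9 - P1 - DC: 20+27+13+31+34+35 = 160
DC - P3 - C9 - P1 - J7 - N8 - DC: 20+9+34+31+13+16 = 123
DC - P3 - C9 - P1 - N8 - J7 - DC: 20+9+34+26+13+11 = 113
… (46 more)
DC - J7 - N8 - P1 - P3 - C9 - DC: 11+13+26+25+9+15 = 99  ← best
The minimum is 99.
One optimal route: DC → J7 → N8 → P1 → P3 → C9 → DC (or its reverse).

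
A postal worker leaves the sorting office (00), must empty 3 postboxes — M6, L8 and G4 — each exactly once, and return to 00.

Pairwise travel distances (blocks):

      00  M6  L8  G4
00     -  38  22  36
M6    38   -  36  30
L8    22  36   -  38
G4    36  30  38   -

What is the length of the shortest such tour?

Minimum total distance: 124 blocks.

With 3 stops there are 3!/2 = 3 distinct round trips (a route and its reverse cost the same).
00→M6→L8→G4→00: 38+36+38+36 = 148
00→M6→G4→L8→00: 38+30+38+22 = 128
00→L8→M6→G4→00: 22+36+30+36 = 124
The minimum is 124.
One optimal route: 00 → L8 → M6 → G4 → 00 (or its reverse).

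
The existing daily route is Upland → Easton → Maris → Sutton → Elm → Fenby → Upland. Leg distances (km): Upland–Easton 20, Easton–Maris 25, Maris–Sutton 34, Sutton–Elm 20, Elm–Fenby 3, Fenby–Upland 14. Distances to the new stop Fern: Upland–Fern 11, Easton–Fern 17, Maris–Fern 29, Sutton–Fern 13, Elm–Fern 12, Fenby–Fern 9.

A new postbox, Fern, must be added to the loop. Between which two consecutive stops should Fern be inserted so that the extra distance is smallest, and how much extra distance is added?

Insertion cost between consecutive stops i–j is d(i,Fern) + d(Fern,j) − d(i,j):
  between Upland and Easton: 11 + 17 − 20 = 8
  between Easton and Maris: 17 + 29 − 25 = 21
  between Maris and Sutton: 29 + 13 − 34 = 8
  between Sutton and Elm: 13 + 12 − 20 = 5
  between Elm and Fenby: 12 + 9 − 3 = 18
  between Fenby and Upland: 9 + 11 − 14 = 6
Cheapest insertion is between Sutton and Elm, adding 5.
New total = 116 + 5 = 121.

Minimum extra distance: 5 km, inserting Fern between Sutton and Elm.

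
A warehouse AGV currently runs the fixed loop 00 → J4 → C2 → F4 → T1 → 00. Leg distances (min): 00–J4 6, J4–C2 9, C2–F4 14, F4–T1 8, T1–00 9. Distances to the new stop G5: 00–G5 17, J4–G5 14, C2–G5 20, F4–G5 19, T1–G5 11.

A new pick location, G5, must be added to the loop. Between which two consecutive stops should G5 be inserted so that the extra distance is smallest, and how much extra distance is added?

Adding 19 min by placing G5 on the T1–00 leg.

Insertion cost between consecutive stops i–j is d(i,G5) + d(G5,j) − d(i,j):
  between 00 and J4: 17 + 14 − 6 = 25
  between J4 and C2: 14 + 20 − 9 = 25
  between C2 and F4: 20 + 19 − 14 = 25
  between F4 and T1: 19 + 11 − 8 = 22
  between T1 and 00: 11 + 17 − 9 = 19
Cheapest insertion is between T1 and 00, adding 19.
New total = 46 + 19 = 65.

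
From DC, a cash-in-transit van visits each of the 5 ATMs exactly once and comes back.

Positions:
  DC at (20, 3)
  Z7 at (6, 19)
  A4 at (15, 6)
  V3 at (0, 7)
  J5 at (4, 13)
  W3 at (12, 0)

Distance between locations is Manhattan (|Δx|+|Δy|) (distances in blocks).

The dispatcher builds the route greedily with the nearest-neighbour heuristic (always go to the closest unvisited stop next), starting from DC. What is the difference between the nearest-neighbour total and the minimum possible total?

6 blocks longer than the optimal tour.

From DC: A4=8, W3=11, V3=24, J5=26, Z7=30 → choose A4 (8).
From A4: W3=9, V3=16, J5=18, Z7=22 → choose W3 (9).
From W3: V3=19, J5=21, Z7=25 → choose V3 (19).
From V3: J5=10, Z7=18 → choose J5 (10).
From J5: Z7=8 → choose Z7 (8).
NN route DC → A4 → W3 → V3 → J5 → Z7 → DC costs 84.
Optimal: DC → A4 → Z7 → J5 → V3 → W3 → DC costs 78 (by enumerating all 60 distinct tours).
Excess = 84 − 78 = 6.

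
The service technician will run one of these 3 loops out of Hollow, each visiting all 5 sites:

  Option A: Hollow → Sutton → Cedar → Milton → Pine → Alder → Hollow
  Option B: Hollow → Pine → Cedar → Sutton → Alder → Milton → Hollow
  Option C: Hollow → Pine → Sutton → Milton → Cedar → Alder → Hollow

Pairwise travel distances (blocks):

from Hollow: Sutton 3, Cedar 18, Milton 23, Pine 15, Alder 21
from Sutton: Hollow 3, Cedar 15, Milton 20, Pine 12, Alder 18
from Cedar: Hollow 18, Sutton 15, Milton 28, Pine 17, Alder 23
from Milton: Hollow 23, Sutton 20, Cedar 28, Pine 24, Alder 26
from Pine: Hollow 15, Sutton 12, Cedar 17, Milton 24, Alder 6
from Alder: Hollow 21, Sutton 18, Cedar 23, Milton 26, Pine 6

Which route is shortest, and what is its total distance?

97 blocks — Option A is the shortest.

Option A: 3 + 15 + 28 + 24 + 6 + 21 = 97
Option B: 15 + 17 + 15 + 18 + 26 + 23 = 114
Option C: 15 + 12 + 20 + 28 + 23 + 21 = 119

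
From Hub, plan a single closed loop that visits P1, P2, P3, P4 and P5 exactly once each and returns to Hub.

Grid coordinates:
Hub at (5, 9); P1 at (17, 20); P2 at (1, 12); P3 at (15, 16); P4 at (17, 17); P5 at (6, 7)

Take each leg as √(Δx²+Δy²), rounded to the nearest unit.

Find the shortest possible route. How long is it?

Minimum total distance: 43.

Hub - P1 - P2 - P3 - P4 - P5 - Hub: 16+18+15+2+15+2 = 68
Hub - P1 - P2 - P3 - P5 - P4 - Hub: 16+18+15+13+15+14 = 91
Hub - P1 - P2 - P4 - P3 - P5 - Hub: 16+18+17+2+13+2 = 68
Hub - P1 - P2 - P4 - P5 - P3 - Hub: 16+18+17+15+13+12 = 91
Hub - P1 - P2 - P5 - P3 - P4 - Hub: 16+18+7+13+2+14 = 70
Hub - P1 - P2 - P5 - P4 - P3 - Hub: 16+18+7+15+2+12 = 70
Hub - P1 - P3 - P2 - P4 - P5 - Hub: 16+4+15+17+15+2 = 69
Hub - P1 - P3 - P2 - P5 - P4 - Hub: 16+4+15+7+15+14 = 71
Hub - P1 - P3 - P4 - P2 - P5 - Hub: 16+4+2+17+7+2 = 48
Hub - P1 - P3 - P4 - P5 - P2 - Hub: 16+4+2+15+7+5 = 49
Hub - P1 - P3 - P5 - P2 - P4 - Hub: 16+4+13+7+17+14 = 71
Hub - P1 - P3 - P5 - P4 - P2 - Hub: 16+4+13+15+17+5 = 70
Hub - P1 - P4 - P2 - P3 - P5 - Hub: 16+3+17+15+13+2 = 66
Hub - P1 - P4 - P2 - P5 - P3 - Hub: 16+3+17+7+13+12 = 68
… (46 more)
Hub - P2 - P1 - P4 - P3 - P5 - Hub: 5+18+3+2+13+2 = 43  ← best
The minimum is 43.
One optimal route: Hub → P2 → P1 → P4 → P3 → P5 → Hub (or its reverse).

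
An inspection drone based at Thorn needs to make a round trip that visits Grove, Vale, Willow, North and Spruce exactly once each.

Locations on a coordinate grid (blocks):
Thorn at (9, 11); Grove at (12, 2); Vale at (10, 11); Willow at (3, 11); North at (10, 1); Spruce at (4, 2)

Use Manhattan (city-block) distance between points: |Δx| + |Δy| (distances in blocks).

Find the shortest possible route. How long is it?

Shortest round trip = 38 blocks.

With 5 stops there are 5!/2 = 60 distinct round trips (a route and its reverse cost the same).
Thorn-Grove-Vale-Willow-North-Spruce-Thorn: 12+11+7+17+7+14 = 68
Thorn-Grove-Vale-Willow-Spruce-North-Thorn: 12+11+7+10+7+11 = 58
Thorn-Grove-Vale-North-Willow-Spruce-Thorn: 12+11+10+17+10+14 = 74
Thorn-Grove-Vale-North-Spruce-Willow-Thorn: 12+11+10+7+10+6 = 56
Thorn-Grove-Vale-Spruce-Willow-North-Thorn: 12+11+15+10+17+11 = 76
Thorn-Grove-Vale-Spruce-North-Willow-Thorn: 12+11+15+7+17+6 = 68
Thorn-Grove-Willow-Vale-North-Spruce-Thorn: 12+18+7+10+7+14 = 68
Thorn-Grove-Willow-Vale-Spruce-North-Thorn: 12+18+7+15+7+11 = 70
Thorn-Grove-Willow-North-Vale-Spruce-Thorn: 12+18+17+10+15+14 = 86
Thorn-Grove-Willow-North-Spruce-Vale-Thorn: 12+18+17+7+15+1 = 70
Thorn-Grove-Willow-Spruce-Vale-North-Thorn: 12+18+10+15+10+11 = 76
Thorn-Grove-Willow-Spruce-North-Vale-Thorn: 12+18+10+7+10+1 = 58
Thorn-Grove-North-Vale-Willow-Spruce-Thorn: 12+3+10+7+10+14 = 56
Thorn-Grove-North-Vale-Spruce-Willow-Thorn: 12+3+10+15+10+6 = 56
… (46 more)
Thorn-Vale-Grove-North-Spruce-Willow-Thorn: 1+11+3+7+10+6 = 38  ← best
The minimum is 38.
One optimal route: Thorn → Vale → Grove → North → Spruce → Willow → Thorn (or its reverse).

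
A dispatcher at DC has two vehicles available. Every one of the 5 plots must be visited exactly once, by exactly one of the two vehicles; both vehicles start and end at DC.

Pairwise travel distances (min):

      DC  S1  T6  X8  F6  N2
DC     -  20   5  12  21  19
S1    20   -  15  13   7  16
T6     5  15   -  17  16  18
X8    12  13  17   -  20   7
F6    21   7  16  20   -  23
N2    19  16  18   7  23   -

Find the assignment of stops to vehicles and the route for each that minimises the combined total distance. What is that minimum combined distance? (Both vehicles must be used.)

Minimum combined distance: 73 min.

There are 2^4 − 1 = 15 ways to divide the 5 stops into two non-empty groups. For each, the best each vehicle can do is its own shortest tour through its group:
  {S1} + {T6, X8, F6, N2}: 40 + 63 = 103
  {T6} + {S1, X8, F6, N2}: 10 + 63 = 73
  {S1, T6} + {X8, F6, N2}: 40 + 63 = 103
  {X8} + {S1, T6, F6, N2}: 24 + 63 = 87
  {S1, X8} + {T6, F6, N2}: 45 + 63 = 108
  {T6, X8} + {S1, F6, N2}: 34 + 63 = 97
  … (15 splits in total)
Best: vehicle 1 DC → T6 → DC = 10; vehicle 2 DC → X8 → N2 → S1 → F6 → DC = 63; combined 73.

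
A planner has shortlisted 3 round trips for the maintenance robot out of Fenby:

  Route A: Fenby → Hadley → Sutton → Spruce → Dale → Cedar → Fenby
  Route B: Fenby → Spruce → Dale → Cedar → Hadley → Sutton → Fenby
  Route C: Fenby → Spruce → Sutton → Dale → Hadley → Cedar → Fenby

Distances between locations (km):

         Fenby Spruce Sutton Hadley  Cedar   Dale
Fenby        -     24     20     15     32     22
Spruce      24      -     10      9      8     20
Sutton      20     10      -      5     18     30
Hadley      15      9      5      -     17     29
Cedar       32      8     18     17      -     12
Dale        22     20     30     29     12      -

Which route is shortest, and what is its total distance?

Route A: 15 + 5 + 10 + 20 + 12 + 32 = 94
Route B: 24 + 20 + 12 + 17 + 5 + 20 = 98
Route C: 24 + 10 + 30 + 29 + 17 + 32 = 142

Shortest is Route A, total 94 km.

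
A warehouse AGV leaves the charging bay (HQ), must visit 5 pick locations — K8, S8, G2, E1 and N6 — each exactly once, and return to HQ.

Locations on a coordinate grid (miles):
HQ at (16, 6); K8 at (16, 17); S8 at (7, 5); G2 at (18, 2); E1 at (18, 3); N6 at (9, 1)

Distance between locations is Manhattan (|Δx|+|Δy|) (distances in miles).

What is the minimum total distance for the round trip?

There are 60 distinct closed tours to check (reversals are equivalent).
HQ→K8→S8→G2→E1→N6→HQ: 11+21+14+1+11+12 = 70
HQ→K8→S8→G2→N6→E1→HQ: 11+21+14+10+11+5 = 72
HQ→K8→S8→E1→G2→N6→HQ: 11+21+13+1+10+12 = 68
HQ→K8→S8→E1→N6→G2→HQ: 11+21+13+11+10+6 = 72
HQ→K8→S8→N6→G2→E1→HQ: 11+21+6+10+1+5 = 54
HQ→K8→S8→N6→E1→G2→HQ: 11+21+6+11+1+6 = 56
HQ→K8→G2→S8→E1→N6→HQ: 11+17+14+13+11+12 = 78
HQ→K8→G2→S8→N6→E1→HQ: 11+17+14+6+11+5 = 64
HQ→K8→G2→E1→S8→N6→HQ: 11+17+1+13+6+12 = 60
HQ→K8→G2→E1→N6→S8→HQ: 11+17+1+11+6+10 = 56
HQ→K8→G2→N6→S8→E1→HQ: 11+17+10+6+13+5 = 62
HQ→K8→G2→N6→E1→S8→HQ: 11+17+10+11+13+10 = 72
HQ→K8→E1→S8→G2→N6→HQ: 11+16+13+14+10+12 = 76
HQ→K8→E1→S8→N6→G2→HQ: 11+16+13+6+10+6 = 62
… (46 more)
The minimum is 54.
One optimal route: HQ → K8 → S8 → N6 → G2 → E1 → HQ (or its reverse).

54 miles — the shortest possible round trip.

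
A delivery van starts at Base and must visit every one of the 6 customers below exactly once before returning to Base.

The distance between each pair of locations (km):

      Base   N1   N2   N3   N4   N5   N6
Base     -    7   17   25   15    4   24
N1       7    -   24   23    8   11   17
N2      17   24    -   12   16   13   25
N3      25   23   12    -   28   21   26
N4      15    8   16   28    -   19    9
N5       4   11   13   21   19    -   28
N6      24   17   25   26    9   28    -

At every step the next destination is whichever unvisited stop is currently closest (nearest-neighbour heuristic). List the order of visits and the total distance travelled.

From Base: distances to unvisited — N5=4, N1=7, N4=15, N2=17, N6=24, N3=25. Nearest is N5 (4).
From N5: distances to unvisited — N1=11, N2=13, N4=19, N3=21, N6=28. Nearest is N1 (11).
From N1: distances to unvisited — N4=8, N6=17, N3=23, N2=24. Nearest is N4 (8).
From N4: distances to unvisited — N6=9, N2=16, N3=28. Nearest is N6 (9).
From N6: distances to unvisited — N2=25, N3=26. Nearest is N2 (25).
From N2: distances to unvisited — N3=12. Nearest is N3 (12).
Return N3→Base: 25.
Total = 4 + 11 + 8 + 9 + 25 + 12 + 25 = 94.

Nearest-neighbour total = 94 km; route Base → N5 → N1 → N4 → N6 → N2 → N3 → Base.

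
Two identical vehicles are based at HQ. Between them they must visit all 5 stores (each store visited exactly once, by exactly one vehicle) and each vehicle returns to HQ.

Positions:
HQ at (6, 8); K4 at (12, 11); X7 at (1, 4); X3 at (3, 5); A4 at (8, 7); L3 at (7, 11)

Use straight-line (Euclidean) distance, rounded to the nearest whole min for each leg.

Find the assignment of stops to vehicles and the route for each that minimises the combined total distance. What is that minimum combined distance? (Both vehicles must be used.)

Minimum combined distance: 28 min.

Try each way of splitting the stops between the two vehicles (each non-empty) and, for each split, find the best tour for each vehicle:
  {K4} + {X7, X3, A4, L3}: 14 + 20 = 34
  {X7} + {K4, X3, A4, L3}: 12 + 23 = 35
  {K4, X7} + {X3, A4, L3}: 26 + 16 = 42
  {X3} + {K4, X7, A4, L3}: 8 + 28 = 36
  {K4, X3} + {X7, A4, L3}: 22 + 21 = 43
  {X7, X3} + {K4, A4, L3}: 12 + 16 = 28
  … (15 splits in total)
Best: vehicle 1 HQ → X7 → X3 → HQ = 12; vehicle 2 HQ → A4 → K4 → L3 → HQ = 16; combined 28.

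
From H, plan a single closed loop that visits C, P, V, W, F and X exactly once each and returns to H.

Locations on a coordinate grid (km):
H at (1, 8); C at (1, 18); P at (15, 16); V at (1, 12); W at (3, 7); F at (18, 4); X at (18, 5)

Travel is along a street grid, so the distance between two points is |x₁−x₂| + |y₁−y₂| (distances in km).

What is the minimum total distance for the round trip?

There are 360 distinct closed tours to check (reversals are equivalent).
H-C-P-V-W-F-X-H: 10+16+18+7+18+1+20 = 90
H-C-P-V-W-X-F-H: 10+16+18+7+17+1+21 = 90
H-C-P-V-F-W-X-H: 10+16+18+25+18+17+20 = 124
H-C-P-V-F-X-W-H: 10+16+18+25+1+17+3 = 90
H-C-P-V-X-W-F-H: 10+16+18+24+17+18+21 = 124
H-C-P-V-X-F-W-H: 10+16+18+24+1+18+3 = 90
H-C-P-W-V-F-X-H: 10+16+21+7+25+1+20 = 100
H-C-P-W-V-X-F-H: 10+16+21+7+24+1+21 = 100
… (352 more)
H-V-C-P-F-X-W-H: 4+6+16+15+1+17+3 = 62  ← best
The minimum is 62.
One optimal route: H → V → C → P → F → X → W → H (or its reverse).

Minimum total distance: 62 km.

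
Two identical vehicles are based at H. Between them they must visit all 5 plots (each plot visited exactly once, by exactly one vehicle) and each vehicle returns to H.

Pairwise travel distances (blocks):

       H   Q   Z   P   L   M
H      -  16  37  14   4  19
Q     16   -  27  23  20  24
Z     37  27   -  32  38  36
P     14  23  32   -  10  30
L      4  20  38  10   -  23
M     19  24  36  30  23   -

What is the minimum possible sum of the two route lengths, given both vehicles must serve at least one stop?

124 blocks — the smallest possible combined total.

Try each way of splitting the stops between the two vehicles (each non-empty) and, for each split, find the best tour for each vehicle:
  {Q} + {Z, P, L, M}: 32 + 101 = 133
  {Z} + {Q, P, L, M}: 74 + 80 = 154
  {Q, Z} + {P, L, M}: 80 + 63 = 143
  {P} + {Q, Z, L, M}: 28 + 106 = 134
  {Q, P} + {Z, L, M}: 53 + 97 = 150
  {Z, P} + {Q, L, M}: 83 + 67 = 150
  … (15 splits in total)
  {L} + {Q, Z, P, M}: 8 + 116 = 124  ← best
Best: vehicle 1 H → L → H = 8; vehicle 2 H → P → Z → Q → M → H = 116; combined 124.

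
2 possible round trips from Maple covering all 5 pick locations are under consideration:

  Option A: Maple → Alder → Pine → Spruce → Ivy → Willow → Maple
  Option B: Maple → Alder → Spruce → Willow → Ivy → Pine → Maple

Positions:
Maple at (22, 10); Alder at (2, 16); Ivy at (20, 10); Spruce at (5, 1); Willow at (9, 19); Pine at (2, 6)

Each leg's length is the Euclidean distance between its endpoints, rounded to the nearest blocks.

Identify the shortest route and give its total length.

Option A: 21 + 10 + 6 + 17 + 14 + 16 = 84
Option B: 21 + 15 + 18 + 14 + 18 + 20 = 106

Shortest is Option A, total 84 blocks.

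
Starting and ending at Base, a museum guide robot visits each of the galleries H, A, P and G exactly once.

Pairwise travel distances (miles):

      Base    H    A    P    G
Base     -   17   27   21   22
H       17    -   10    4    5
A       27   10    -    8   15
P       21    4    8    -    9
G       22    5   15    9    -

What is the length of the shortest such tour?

Minimum total distance: 66 miles.

Base-H-A-P-G-Base: 17+10+8+9+22 = 66
Base-H-A-G-P-Base: 17+10+15+9+21 = 72
Base-H-P-A-G-Base: 17+4+8+15+22 = 66
Base-H-P-G-A-Base: 17+4+9+15+27 = 72
Base-H-G-A-P-Base: 17+5+15+8+21 = 66
Base-H-G-P-A-Base: 17+5+9+8+27 = 66
Base-A-H-P-G-Base: 27+10+4+9+22 = 72
Base-A-H-G-P-Base: 27+10+5+9+21 = 72
Base-A-P-H-G-Base: 27+8+4+5+22 = 66
Base-A-G-H-P-Base: 27+15+5+4+21 = 72
Base-P-H-A-G-Base: 21+4+10+15+22 = 72
Base-P-A-H-G-Base: 21+8+10+5+22 = 66
The minimum is 66.
One optimal route: Base → H → A → P → G → Base (or its reverse).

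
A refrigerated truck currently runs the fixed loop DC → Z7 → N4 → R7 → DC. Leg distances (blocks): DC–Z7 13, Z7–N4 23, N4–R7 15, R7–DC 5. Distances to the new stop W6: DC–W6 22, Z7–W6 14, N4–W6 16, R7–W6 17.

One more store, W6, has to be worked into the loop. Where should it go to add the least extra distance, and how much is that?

Insertion cost between consecutive stops i–j is d(i,W6) + d(W6,j) − d(i,j):
  between DC and Z7: 22 + 14 − 13 = 23
  between Z7 and N4: 14 + 16 − 23 = 7
  between N4 and R7: 16 + 17 − 15 = 18
  between R7 and DC: 17 + 22 − 5 = 34
Cheapest insertion is between Z7 and N4, adding 7.
New total = 56 + 7 = 63.

+7 blocks — insert W6 between Z7 and N4.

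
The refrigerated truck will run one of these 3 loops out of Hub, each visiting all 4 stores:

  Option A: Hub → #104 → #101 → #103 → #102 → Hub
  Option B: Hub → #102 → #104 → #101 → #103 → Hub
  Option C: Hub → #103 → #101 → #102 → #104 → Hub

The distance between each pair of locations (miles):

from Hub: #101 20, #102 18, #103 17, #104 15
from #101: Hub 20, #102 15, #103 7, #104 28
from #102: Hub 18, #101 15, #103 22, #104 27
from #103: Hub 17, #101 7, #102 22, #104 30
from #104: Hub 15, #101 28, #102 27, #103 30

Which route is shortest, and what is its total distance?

81 miles — Option C is the shortest.

Option A: 15 + 28 + 7 + 22 + 18 = 90
Option B: 18 + 27 + 28 + 7 + 17 = 97
Option C: 17 + 7 + 15 + 27 + 15 = 81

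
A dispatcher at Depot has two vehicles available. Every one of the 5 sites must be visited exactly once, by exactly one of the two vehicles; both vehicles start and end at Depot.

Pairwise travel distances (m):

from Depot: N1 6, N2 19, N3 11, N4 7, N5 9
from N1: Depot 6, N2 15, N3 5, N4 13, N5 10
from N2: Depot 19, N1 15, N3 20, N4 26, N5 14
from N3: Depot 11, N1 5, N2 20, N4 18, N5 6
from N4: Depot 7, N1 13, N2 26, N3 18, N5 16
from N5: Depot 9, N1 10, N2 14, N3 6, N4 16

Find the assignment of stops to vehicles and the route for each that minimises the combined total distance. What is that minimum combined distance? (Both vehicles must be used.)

Try each way of splitting the stops between the two vehicles (each non-empty) and, for each split, find the best tour for each vehicle:
  {N1} + {N2, N3, N4, N5}: 12 + 64 = 76
  {N2} + {N1, N3, N4, N5}: 38 + 40 = 78
  {N1, N2} + {N3, N4, N5}: 40 + 40 = 80
  {N3} + {N1, N2, N4, N5}: 22 + 58 = 80
  {N1, N3} + {N2, N4, N5}: 22 + 56 = 78
  {N2, N3} + {N1, N4, N5}: 50 + 39 = 89
  … (15 splits in total)
  {N4} + {N1, N2, N3, N5}: 14 + 50 = 64  ← best
Best: vehicle 1 Depot → N4 → Depot = 14; vehicle 2 Depot → N1 → N3 → N5 → N2 → Depot = 50; combined 64.

Minimum combined distance: 64 m.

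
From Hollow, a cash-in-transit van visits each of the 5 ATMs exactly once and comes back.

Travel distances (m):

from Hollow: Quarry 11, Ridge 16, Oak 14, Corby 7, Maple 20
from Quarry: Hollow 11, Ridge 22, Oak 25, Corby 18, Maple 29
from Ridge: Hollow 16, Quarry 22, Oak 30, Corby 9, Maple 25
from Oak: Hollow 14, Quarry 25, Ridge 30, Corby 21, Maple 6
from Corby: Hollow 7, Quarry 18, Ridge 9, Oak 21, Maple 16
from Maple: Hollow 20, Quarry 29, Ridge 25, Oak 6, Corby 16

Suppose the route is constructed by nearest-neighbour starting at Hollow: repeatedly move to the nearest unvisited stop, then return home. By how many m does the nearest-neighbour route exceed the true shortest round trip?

Hollow: Corby=7, Quarry=11, Oak=14, Ridge=16, Maple=20 ⇒ Corby
Corby: Ridge=9, Maple=16, Quarry=18, Oak=21 ⇒ Ridge
Ridge: Quarry=22, Maple=25, Oak=30 ⇒ Quarry
Quarry: Oak=25, Maple=29 ⇒ Oak
Oak: Maple=6 ⇒ Maple
NN route Hollow → Corby → Ridge → Quarry → Oak → Maple → Hollow costs 89.
Optimal: Hollow → Quarry → Ridge → Corby → Maple → Oak → Hollow costs 78 (by enumerating all 60 distinct tours).
Excess = 89 − 78 = 11.

Excess over optimum: 11 m.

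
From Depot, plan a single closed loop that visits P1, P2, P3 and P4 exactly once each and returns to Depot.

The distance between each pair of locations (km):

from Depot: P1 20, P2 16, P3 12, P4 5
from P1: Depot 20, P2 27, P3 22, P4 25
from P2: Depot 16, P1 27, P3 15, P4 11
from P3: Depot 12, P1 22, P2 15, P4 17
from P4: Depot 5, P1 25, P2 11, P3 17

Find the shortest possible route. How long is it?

73 km — the shortest possible round trip.

There are 12 distinct closed tours to check (reversals are equivalent).
Depot→P1→P2→P3→P4→Depot: 20+27+15+17+5 = 84
Depot→P1→P2→P4→P3→Depot: 20+27+11+17+12 = 87
Depot→P1→P3→P2→P4→Depot: 20+22+15+11+5 = 73
Depot→P1→P3→P4→P2→Depot: 20+22+17+11+16 = 86
Depot→P1→P4→P2→P3→Depot: 20+25+11+15+12 = 83
Depot→P1→P4→P3→P2→Depot: 20+25+17+15+16 = 93
Depot→P2→P1→P3→P4→Depot: 16+27+22+17+5 = 87
Depot→P2→P1→P4→P3→Depot: 16+27+25+17+12 = 97
Depot→P2→P3→P1→P4→Depot: 16+15+22+25+5 = 83
Depot→P2→P4→P1→P3→Depot: 16+11+25+22+12 = 86
Depot→P3→P1→P2→P4→Depot: 12+22+27+11+5 = 77
Depot→P3→P2→P1→P4→Depot: 12+15+27+25+5 = 84
The minimum is 73.
One optimal route: Depot → P1 → P3 → P2 → P4 → Depot (or its reverse).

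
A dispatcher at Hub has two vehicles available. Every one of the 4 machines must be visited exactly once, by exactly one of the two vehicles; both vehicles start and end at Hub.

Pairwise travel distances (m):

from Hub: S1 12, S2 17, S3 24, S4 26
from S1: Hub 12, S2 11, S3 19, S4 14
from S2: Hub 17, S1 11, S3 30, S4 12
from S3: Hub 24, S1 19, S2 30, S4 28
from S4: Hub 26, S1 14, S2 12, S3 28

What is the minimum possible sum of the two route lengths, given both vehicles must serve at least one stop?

103 m — the smallest possible combined total.

Try each way of splitting the stops between the two vehicles (each non-empty) and, for each split, find the best tour for each vehicle:
  {S1} + {S2, S3, S4}: 24 + 81 = 105
  {S2} + {S1, S3, S4}: 34 + 78 = 112
  {S1, S2} + {S3, S4}: 40 + 78 = 118
  {S3} + {S1, S2, S4}: 48 + 55 = 103
  {S1, S3} + {S2, S4}: 55 + 55 = 110
  {S2, S3} + {S1, S4}: 71 + 52 = 123
  … (7 splits in total)
Best: vehicle 1 Hub → S3 → Hub = 48; vehicle 2 Hub → S1 → S4 → S2 → Hub = 55; combined 103.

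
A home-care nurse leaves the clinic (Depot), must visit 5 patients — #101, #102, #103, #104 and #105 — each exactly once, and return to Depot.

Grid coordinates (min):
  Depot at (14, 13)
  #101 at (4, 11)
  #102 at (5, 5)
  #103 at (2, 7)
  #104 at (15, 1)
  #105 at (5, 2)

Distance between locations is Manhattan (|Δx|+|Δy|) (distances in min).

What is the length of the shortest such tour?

50 min — the shortest possible round trip.

There are 60 distinct closed tours to check (reversals are equivalent).
Depot-#101-#102-#103-#104-#105-Depot: 12+7+5+19+11+20 = 74
Depot-#101-#102-#103-#105-#104-Depot: 12+7+5+8+11+13 = 56
Depot-#101-#102-#104-#103-#105-Depot: 12+7+14+19+8+20 = 80
Depot-#101-#102-#104-#105-#103-Depot: 12+7+14+11+8+18 = 70
Depot-#101-#102-#105-#103-#104-Depot: 12+7+3+8+19+13 = 62
Depot-#101-#102-#105-#104-#103-Depot: 12+7+3+11+19+18 = 70
Depot-#101-#103-#102-#104-#105-Depot: 12+6+5+14+11+20 = 68
Depot-#101-#103-#102-#105-#104-Depot: 12+6+5+3+11+13 = 50
Depot-#101-#103-#104-#102-#105-Depot: 12+6+19+14+3+20 = 74
Depot-#101-#103-#104-#105-#102-Depot: 12+6+19+11+3+17 = 68
Depot-#101-#103-#105-#102-#104-Depot: 12+6+8+3+14+13 = 56
Depot-#101-#103-#105-#104-#102-Depot: 12+6+8+11+14+17 = 68
Depot-#101-#104-#102-#103-#105-Depot: 12+21+14+5+8+20 = 80
Depot-#101-#104-#102-#105-#103-Depot: 12+21+14+3+8+18 = 76
… (46 more)
The minimum is 50.
One optimal route: Depot → #101 → #103 → #102 → #105 → #104 → Depot (or its reverse).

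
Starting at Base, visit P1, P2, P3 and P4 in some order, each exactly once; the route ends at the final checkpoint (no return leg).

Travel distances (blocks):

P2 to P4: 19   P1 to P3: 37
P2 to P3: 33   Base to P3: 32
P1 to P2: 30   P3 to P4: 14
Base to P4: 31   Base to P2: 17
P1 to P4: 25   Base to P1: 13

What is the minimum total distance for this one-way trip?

There are 4! = 24 possible orderings.
Base → P1 → P2 → P3 → P4: 13+30+33+14 = 90
Base → P1 → P2 → P4 → P3: 13+30+19+14 = 76
Base → P1 → P3 → P2 → P4: 13+37+33+19 = 102
Base → P1 → P3 → P4 → P2: 13+37+14+19 = 83
Base → P1 → P4 → P2 → P3: 13+25+19+33 = 90
Base → P1 → P4 → P3 → P2: 13+25+14+33 = 85
Base → P2 → P1 → P3 → P4: 17+30+37+14 = 98
Base → P2 → P1 → P4 → P3: 17+30+25+14 = 86
Base → P2 → P3 → P1 → P4: 17+33+37+25 = 112
Base → P2 → P3 → P4 → P1: 17+33+14+25 = 89
Base → P2 → P4 → P1 → P3: 17+19+25+37 = 98
Base → P2 → P4 → P3 → P1: 17+19+14+37 = 87
Base → P3 → P1 → P2 → P4: 32+37+30+19 = 118
Base → P3 → P1 → P4 → P2: 32+37+25+19 = 113
… (10 more)
The minimum is 76.
One shortest path: Base → P1 → P2 → P4 → P3.

76 blocks — the minimum one-way total.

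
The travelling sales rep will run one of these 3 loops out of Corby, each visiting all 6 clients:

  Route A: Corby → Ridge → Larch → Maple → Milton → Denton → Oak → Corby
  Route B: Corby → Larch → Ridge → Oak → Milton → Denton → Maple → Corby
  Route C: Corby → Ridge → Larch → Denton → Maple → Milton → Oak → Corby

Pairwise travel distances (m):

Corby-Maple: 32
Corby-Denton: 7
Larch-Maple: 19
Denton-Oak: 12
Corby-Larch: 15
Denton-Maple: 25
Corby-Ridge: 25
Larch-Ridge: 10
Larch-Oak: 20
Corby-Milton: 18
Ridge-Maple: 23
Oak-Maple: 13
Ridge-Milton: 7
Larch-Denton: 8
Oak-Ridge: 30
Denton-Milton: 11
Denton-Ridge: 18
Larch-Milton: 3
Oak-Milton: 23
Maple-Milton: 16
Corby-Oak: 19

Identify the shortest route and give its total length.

Route A: 25 + 10 + 19 + 16 + 11 + 12 + 19 = 112
Route B: 15 + 10 + 30 + 23 + 11 + 25 + 32 = 146
Route C: 25 + 10 + 8 + 25 + 16 + 23 + 19 = 126

Shortest is Route A, total 112 m.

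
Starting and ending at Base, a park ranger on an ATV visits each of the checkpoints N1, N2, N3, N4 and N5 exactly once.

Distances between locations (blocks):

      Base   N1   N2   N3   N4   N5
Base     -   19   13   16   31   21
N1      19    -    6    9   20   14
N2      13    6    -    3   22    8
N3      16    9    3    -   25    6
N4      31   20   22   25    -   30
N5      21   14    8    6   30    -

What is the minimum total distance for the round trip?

Shortest round trip = 87 blocks.

Base - N1 - N2 - N3 - N4 - N5 - Base: 19+6+3+25+30+21 = 104
Base - N1 - N2 - N3 - N5 - N4 - Base: 19+6+3+6+30+31 = 95
Base - N1 - N2 - N4 - N3 - N5 - Base: 19+6+22+25+6+21 = 99
Base - N1 - N2 - N4 - N5 - N3 - Base: 19+6+22+30+6+16 = 99
Base - N1 - N2 - N5 - N3 - N4 - Base: 19+6+8+6+25+31 = 95
Base - N1 - N2 - N5 - N4 - N3 - Base: 19+6+8+30+25+16 = 104
Base - N1 - N3 - N2 - N4 - N5 - Base: 19+9+3+22+30+21 = 104
Base - N1 - N3 - N2 - N5 - N4 - Base: 19+9+3+8+30+31 = 100
Base - N1 - N3 - N4 - N2 - N5 - Base: 19+9+25+22+8+21 = 104
Base - N1 - N3 - N4 - N5 - N2 - Base: 19+9+25+30+8+13 = 104
Base - N1 - N3 - N5 - N2 - N4 - Base: 19+9+6+8+22+31 = 95
Base - N1 - N3 - N5 - N4 - N2 - Base: 19+9+6+30+22+13 = 99
Base - N1 - N4 - N2 - N3 - N5 - Base: 19+20+22+3+6+21 = 91
Base - N1 - N4 - N2 - N5 - N3 - Base: 19+20+22+8+6+16 = 91
… (46 more)
Base - N2 - N3 - N5 - N1 - N4 - Base: 13+3+6+14+20+31 = 87  ← best
The minimum is 87.
One optimal route: Base → N2 → N3 → N5 → N1 → N4 → Base (or its reverse).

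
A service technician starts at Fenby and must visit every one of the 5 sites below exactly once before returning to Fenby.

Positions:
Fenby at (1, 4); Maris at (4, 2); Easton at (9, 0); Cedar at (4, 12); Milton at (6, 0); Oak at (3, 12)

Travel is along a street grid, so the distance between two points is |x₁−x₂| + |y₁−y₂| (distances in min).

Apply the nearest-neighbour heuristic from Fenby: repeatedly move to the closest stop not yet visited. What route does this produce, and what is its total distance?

Total distance 40 min via the nearest-neighbour route Fenby → Maris → Milton → Easton → Cedar → Oak → Fenby.

From Fenby: distances to unvisited — Maris=5, Milton=9, Oak=10, Cedar=11, Easton=12. Nearest is Maris (5).
From Maris: distances to unvisited — Milton=4, Easton=7, Cedar=10, Oak=11. Nearest is Milton (4).
From Milton: distances to unvisited — Easton=3, Cedar=14, Oak=15. Nearest is Easton (3).
From Easton: distances to unvisited — Cedar=17, Oak=18. Nearest is Cedar (17).
From Cedar: distances to unvisited — Oak=1. Nearest is Oak (1).
Return Oak→Fenby: 10.
Total = 5 + 4 + 3 + 17 + 1 + 10 = 40.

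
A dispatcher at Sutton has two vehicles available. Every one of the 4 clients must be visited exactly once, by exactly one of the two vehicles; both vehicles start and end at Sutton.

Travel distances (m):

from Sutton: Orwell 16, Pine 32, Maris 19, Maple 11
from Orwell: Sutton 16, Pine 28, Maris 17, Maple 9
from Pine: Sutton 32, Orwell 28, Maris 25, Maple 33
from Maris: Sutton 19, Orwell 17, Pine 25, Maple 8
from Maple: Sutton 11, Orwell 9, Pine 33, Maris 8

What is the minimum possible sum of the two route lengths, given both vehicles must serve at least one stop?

Minimum combined distance: 108 m.

There are 2^3 − 1 = 7 ways to divide the 4 stops into two non-empty groups. For each, the best each vehicle can do is its own shortest tour through its group:
  {Orwell} + {Pine, Maris, Maple}: 32 + 76 = 108
  {Pine} + {Orwell, Maris, Maple}: 64 + 52 = 116
  {Orwell, Pine} + {Maris, Maple}: 76 + 38 = 114
  {Maris} + {Orwell, Pine, Maple}: 38 + 80 = 118
  {Orwell, Maris} + {Pine, Maple}: 52 + 76 = 128
  {Pine, Maris} + {Orwell, Maple}: 76 + 36 = 112
  … (7 splits in total)
Best: vehicle 1 Sutton → Orwell → Sutton = 32; vehicle 2 Sutton → Pine → Maris → Maple → Sutton = 76; combined 108.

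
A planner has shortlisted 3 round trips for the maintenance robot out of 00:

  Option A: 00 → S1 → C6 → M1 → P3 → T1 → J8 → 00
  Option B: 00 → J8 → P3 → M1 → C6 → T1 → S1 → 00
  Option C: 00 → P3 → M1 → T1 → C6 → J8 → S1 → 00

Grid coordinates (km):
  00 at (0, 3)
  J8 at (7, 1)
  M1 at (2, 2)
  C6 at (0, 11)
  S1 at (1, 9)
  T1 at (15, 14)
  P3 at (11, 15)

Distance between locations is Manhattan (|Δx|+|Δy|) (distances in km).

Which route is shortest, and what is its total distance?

Option A: 7 + 3 + 11 + 22 + 5 + 21 + 9 = 78
Option B: 9 + 18 + 22 + 11 + 18 + 19 + 7 = 104
Option C: 23 + 22 + 25 + 18 + 17 + 14 + 7 = 126

Shortest is Option A, total 78 km.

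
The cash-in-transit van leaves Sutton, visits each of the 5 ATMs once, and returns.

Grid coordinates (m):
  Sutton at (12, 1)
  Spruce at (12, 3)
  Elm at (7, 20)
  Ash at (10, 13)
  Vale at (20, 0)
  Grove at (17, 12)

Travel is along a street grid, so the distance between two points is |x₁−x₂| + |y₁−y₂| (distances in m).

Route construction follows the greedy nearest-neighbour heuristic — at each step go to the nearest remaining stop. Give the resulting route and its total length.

At Sutton the remaining stops are Spruce 2, Vale 9, Ash 14, Grove 16, Elm 24; go to Spruce.
At Spruce the remaining stops are Vale 11, Ash 12, Grove 14, Elm 22; go to Vale.
At Vale the remaining stops are Grove 15, Ash 23, Elm 33; go to Grove.
At Grove the remaining stops are Ash 8, Elm 18; go to Ash.
At Ash the remaining stops are Elm 10; go to Elm.
Return Elm→Sutton: 24.
Total = 2 + 11 + 15 + 8 + 10 + 24 = 70.

Nearest-neighbour total = 70 m; route Sutton → Spruce → Vale → Grove → Ash → Elm → Sutton.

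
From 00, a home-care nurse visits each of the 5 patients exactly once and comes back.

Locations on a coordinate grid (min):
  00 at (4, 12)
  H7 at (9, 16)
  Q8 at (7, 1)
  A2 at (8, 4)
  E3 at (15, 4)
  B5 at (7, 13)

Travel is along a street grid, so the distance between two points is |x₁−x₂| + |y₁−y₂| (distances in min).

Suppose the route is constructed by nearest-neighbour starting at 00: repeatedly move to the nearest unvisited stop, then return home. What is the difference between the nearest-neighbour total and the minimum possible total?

4 min longer than the optimal tour.

00: B5=4, H7=9, A2=12, Q8=14, E3=19 ⇒ B5
B5: H7=5, A2=10, Q8=12, E3=17 ⇒ H7
H7: A2=13, Q8=17, E3=18 ⇒ A2
A2: Q8=4, E3=7 ⇒ Q8
Q8: E3=11 ⇒ E3
NN route 00 → B5 → H7 → A2 → Q8 → E3 → 00 costs 56.
Optimal: 00 → Q8 → A2 → E3 → H7 → B5 → 00 costs 52 (by enumerating all 60 distinct tours).
Excess = 56 − 52 = 4.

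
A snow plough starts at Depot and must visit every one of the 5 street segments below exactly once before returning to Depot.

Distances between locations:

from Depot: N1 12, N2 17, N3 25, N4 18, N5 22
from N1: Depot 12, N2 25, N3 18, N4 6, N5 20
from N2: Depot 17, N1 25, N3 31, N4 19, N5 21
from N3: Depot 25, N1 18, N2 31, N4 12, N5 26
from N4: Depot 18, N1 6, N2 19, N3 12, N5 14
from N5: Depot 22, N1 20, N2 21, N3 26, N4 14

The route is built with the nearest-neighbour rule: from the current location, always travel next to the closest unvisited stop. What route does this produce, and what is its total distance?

From Depot: distances to unvisited — N1=12, N2=17, N4=18, N5=22, N3=25. Nearest is N1 (12).
From N1: distances to unvisited — N4=6, N3=18, N5=20, N2=25. Nearest is N4 (6).
From N4: distances to unvisited — N3=12, N5=14, N2=19. Nearest is N3 (12).
From N3: distances to unvisited — N5=26, N2=31. Nearest is N5 (26).
From N5: distances to unvisited — N2=21. Nearest is N2 (21).
Return N2→Depot: 17.
Total = 12 + 6 + 12 + 26 + 21 + 17 = 94.

94 along Depot → N1 → N4 → N3 → N5 → N2 → Depot.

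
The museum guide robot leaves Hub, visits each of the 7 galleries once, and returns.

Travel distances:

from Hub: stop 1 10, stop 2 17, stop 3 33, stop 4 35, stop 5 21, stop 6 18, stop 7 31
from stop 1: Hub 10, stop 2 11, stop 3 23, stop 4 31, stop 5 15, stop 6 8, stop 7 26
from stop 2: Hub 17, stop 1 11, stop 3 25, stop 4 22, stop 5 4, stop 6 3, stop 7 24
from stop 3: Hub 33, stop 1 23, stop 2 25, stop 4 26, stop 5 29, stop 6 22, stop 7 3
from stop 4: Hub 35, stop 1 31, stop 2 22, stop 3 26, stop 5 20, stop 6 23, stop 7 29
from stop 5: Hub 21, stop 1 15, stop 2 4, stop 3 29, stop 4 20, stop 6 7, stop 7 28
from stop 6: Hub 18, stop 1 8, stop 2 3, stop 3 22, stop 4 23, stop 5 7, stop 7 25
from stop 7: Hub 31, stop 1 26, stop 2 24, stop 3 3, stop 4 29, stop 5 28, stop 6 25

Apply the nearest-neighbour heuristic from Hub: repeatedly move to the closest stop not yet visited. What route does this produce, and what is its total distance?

Hub → [stop 1:10 / stop 2:17 / stop 6:18 / stop 5:21 / stop 7:31 / stop 3:33 / stop 4:35] → stop 1 (10)
stop 1 → [stop 6:8 / stop 2:11 / stop 5:15 / stop 3:23 / stop 7:26 / stop 4:31] → stop 6 (8)
stop 6 → [stop 2:3 / stop 5:7 / stop 3:22 / stop 4:23 / stop 7:25] → stop 2 (3)
stop 2 → [stop 5:4 / stop 4:22 / stop 7:24 / stop 3:25] → stop 5 (4)
stop 5 → [stop 4:20 / stop 7:28 / stop 3:29] → stop 4 (20)
stop 4 → [stop 3:26 / stop 7:29] → stop 3 (26)
stop 3 → [stop 7:3] → stop 7 (3)
Return stop 7→Hub: 31.
Total = 10 + 8 + 3 + 4 + 20 + 26 + 3 + 31 = 105.

105 along Hub → stop 1 → stop 6 → stop 2 → stop 5 → stop 4 → stop 3 → stop 7 → Hub.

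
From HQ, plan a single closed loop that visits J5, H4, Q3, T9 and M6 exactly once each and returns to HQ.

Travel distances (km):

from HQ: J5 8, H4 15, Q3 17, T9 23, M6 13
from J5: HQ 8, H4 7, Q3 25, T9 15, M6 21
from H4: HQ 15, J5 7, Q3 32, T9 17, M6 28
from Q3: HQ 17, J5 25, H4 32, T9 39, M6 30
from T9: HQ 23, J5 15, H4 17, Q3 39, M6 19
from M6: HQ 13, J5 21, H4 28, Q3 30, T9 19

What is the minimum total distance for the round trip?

There are 60 distinct closed tours to check (reversals are equivalent).
HQ→J5→H4→Q3→T9→M6→HQ: 8+7+32+39+19+13 = 118
HQ→J5→H4→Q3→M6→T9→HQ: 8+7+32+30+19+23 = 119
HQ→J5→H4→T9→Q3→M6→HQ: 8+7+17+39+30+13 = 114
HQ→J5→H4→T9→M6→Q3→HQ: 8+7+17+19+30+17 = 98
HQ→J5→H4→M6→Q3→T9→HQ: 8+7+28+30+39+23 = 135
HQ→J5→H4→M6→T9→Q3→HQ: 8+7+28+19+39+17 = 118
HQ→J5→Q3→H4→T9→M6→HQ: 8+25+32+17+19+13 = 114
HQ→J5→Q3→H4→M6→T9→HQ: 8+25+32+28+19+23 = 135
HQ→J5→Q3→T9→H4→M6→HQ: 8+25+39+17+28+13 = 130
HQ→J5→Q3→T9→M6→H4→HQ: 8+25+39+19+28+15 = 134
HQ→J5→Q3→M6→H4→T9→HQ: 8+25+30+28+17+23 = 131
HQ→J5→Q3→M6→T9→H4→HQ: 8+25+30+19+17+15 = 114
HQ→J5→T9→H4→Q3→M6→HQ: 8+15+17+32+30+13 = 115
HQ→J5→T9→H4→M6→Q3→HQ: 8+15+17+28+30+17 = 115
… (46 more)
The minimum is 98.
One optimal route: HQ → J5 → H4 → T9 → M6 → Q3 → HQ (or its reverse).

98 km — the shortest possible round trip.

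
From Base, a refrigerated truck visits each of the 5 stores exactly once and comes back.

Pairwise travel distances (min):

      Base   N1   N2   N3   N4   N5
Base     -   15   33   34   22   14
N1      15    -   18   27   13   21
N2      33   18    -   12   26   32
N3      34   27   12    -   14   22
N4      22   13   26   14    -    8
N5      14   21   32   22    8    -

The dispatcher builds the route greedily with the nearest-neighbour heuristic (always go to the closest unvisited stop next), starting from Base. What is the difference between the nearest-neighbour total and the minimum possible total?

From Base: N5=14, N1=15, N4=22, N2=33, N3=34 → choose N5 (14).
From N5: N4=8, N1=21, N3=22, N2=32 → choose N4 (8).
From N4: N1=13, N3=14, N2=26 → choose N1 (13).
From N1: N2=18, N3=27 → choose N2 (18).
From N2: N3=12 → choose N3 (12).
NN route Base → N5 → N4 → N1 → N2 → N3 → Base costs 99.
Optimal: Base → N1 → N2 → N3 → N4 → N5 → Base costs 81 (by enumerating all 60 distinct tours).
Excess = 99 − 81 = 18.

18 min longer than the optimal tour.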